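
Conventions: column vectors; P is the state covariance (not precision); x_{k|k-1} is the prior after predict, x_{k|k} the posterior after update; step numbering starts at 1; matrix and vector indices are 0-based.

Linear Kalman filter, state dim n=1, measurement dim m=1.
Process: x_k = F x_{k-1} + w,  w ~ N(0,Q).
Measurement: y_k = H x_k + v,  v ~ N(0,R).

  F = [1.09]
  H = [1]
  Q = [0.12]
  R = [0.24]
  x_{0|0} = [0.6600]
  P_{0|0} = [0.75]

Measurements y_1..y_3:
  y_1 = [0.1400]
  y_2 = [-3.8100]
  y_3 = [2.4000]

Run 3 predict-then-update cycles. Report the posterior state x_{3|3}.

x_post = [0.2489]

step 1: x^-=[0.7194]  P^-=[1.0111]  S=[1.2511]  K=[0.8082]  nu=[-0.5794]  x^+=[0.2511]  P^+=[0.1940]
step 2: x^-=[0.2738]  P^-=[0.3504]  S=[0.5904]  K=[0.5935]  nu=[-4.0838]  x^+=[-2.1501]  P^+=[0.1424]
step 3: x^-=[-2.3436]  P^-=[0.2892]  S=[0.5292]  K=[0.5465]  nu=[4.7436]  x^+=[0.2489]  P^+=[0.1312]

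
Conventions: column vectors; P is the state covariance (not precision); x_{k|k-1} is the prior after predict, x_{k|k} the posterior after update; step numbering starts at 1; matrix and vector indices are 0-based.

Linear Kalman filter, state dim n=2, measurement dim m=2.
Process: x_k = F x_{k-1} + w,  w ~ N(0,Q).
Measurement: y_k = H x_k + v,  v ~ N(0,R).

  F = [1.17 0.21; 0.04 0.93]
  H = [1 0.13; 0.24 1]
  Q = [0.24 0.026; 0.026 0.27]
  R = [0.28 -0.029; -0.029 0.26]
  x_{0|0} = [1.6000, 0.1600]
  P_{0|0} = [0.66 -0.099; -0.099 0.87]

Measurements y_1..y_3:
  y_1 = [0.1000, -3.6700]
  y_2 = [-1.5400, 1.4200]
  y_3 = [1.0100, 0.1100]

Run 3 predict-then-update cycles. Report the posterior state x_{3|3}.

x_post = [0.3464, 0.0717]

step 1: x^-=[1.9056, 0.2128]  P^-=[1.1332 0.1182; 0.1182 1.0162]  S=[1.4611 0.4970; 0.4970 1.3982]  K=[0.7862 -0.0004; -0.0942 0.7805]  nu=[-1.8333, -4.3401]  x^+=[0.4659, -3.0022]  P^+=[0.2303 -0.0782; -0.0782 0.2244]
step 2: x^-=[-0.0853, -2.7734]  P^-=[0.5268 -0.0051; -0.0051 0.4587]  S=[0.8132 0.1518; 0.1518 0.7466]  K=[0.6410 0.0322; -0.0492 0.6227]  nu=[-1.0941, 4.2139]  x^+=[-0.6510, -0.0955]  P^+=[0.1857 -0.0548; -0.0548 0.1765]
step 3: x^-=[-0.7817, -0.1148]  P^-=[0.4750 0.0091; 0.0091 0.4189]  S=[0.7645 0.1488; 0.1488 0.7106]  K=[0.6142 0.0446; -0.0336 0.5996]  nu=[1.8066, 0.4124]  x^+=[0.3464, 0.0717]  P^+=[0.1770 -0.0487; -0.0487 0.1686]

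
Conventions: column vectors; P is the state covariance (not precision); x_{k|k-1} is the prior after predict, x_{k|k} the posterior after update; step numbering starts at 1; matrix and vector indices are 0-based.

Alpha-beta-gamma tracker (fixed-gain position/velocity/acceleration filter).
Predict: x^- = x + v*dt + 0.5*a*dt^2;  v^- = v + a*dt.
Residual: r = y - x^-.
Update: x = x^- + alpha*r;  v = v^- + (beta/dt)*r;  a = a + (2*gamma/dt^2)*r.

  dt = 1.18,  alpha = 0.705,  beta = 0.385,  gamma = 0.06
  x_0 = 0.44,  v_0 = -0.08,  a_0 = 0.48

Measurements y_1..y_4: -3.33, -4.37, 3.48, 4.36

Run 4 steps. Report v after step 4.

v_post = 2.9529

step 1: x_pred=0.6798  r=-4.0098  x^+=-2.1471  v^+=-0.8219  a^+=0.1344
step 2: x_pred=-3.0233  r=-1.3467  x^+=-3.9727  v^+=-1.1026  a^+=0.0184
step 3: x_pred=-5.2610  r=8.7410  x^+=0.9014  v^+=1.7710  a^+=0.7717
step 4: x_pred=3.5284  r=0.8316  x^+=4.1147  v^+=2.9529  a^+=0.8434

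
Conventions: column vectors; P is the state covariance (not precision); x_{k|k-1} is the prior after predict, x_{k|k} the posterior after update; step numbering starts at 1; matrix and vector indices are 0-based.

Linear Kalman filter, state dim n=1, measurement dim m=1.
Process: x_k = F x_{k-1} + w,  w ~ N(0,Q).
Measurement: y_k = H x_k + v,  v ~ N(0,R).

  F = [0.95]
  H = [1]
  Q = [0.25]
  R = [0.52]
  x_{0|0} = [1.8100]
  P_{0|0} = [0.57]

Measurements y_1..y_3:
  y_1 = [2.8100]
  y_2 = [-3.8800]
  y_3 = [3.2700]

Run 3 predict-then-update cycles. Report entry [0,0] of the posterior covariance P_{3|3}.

P_post[0,0] = 0.2514

step 1: x^-=[1.7195]  P^-=[0.7644]  S=[1.2844]  K=[0.5951]  nu=[1.0905]  x^+=[2.3685]  P^+=[0.3095]
step 2: x^-=[2.2501]  P^-=[0.5293]  S=[1.0493]  K=[0.5044]  nu=[-6.1301]  x^+=[-0.8421]  P^+=[0.2623]
step 3: x^-=[-0.8000]  P^-=[0.4867]  S=[1.0067]  K=[0.4835]  nu=[4.0700]  x^+=[1.1677]  P^+=[0.2514]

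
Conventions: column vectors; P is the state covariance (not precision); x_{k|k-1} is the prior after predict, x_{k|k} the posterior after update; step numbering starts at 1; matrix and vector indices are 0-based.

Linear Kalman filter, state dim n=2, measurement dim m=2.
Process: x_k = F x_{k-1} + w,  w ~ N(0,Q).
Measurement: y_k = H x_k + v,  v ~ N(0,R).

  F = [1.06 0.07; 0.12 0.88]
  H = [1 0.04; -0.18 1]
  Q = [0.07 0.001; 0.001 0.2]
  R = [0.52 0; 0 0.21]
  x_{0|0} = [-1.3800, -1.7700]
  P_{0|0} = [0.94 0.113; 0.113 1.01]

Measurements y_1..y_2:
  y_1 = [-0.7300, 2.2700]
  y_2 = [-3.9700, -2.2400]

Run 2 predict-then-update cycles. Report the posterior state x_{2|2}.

x_post = [-2.4587, -1.3587]

step 1: x^-=[-1.5867, -1.7232]  P^-=[1.1479 0.2891; 0.2891 1.0195]  S=[1.6927 0.1212; 0.1212 1.1626]  K=[0.6850 -0.0004; 0.1363 0.8179]  nu=[0.9256, 3.7076]  x^+=[-0.9543, 1.4356]  P^+=[0.3537 0.0636; 0.0636 0.1832]
step 2: x^-=[-0.9110, 1.1488]  P^-=[0.4777 0.1171; 0.1171 0.3604]  S=[1.0077 0.0447; 0.0447 0.5437]  K=[0.4779 0.0179; 0.1032 0.6156]  nu=[-3.1049, -3.5528]  x^+=[-2.4587, -1.3587]  P^+=[0.2466 0.0482; 0.0482 0.1379]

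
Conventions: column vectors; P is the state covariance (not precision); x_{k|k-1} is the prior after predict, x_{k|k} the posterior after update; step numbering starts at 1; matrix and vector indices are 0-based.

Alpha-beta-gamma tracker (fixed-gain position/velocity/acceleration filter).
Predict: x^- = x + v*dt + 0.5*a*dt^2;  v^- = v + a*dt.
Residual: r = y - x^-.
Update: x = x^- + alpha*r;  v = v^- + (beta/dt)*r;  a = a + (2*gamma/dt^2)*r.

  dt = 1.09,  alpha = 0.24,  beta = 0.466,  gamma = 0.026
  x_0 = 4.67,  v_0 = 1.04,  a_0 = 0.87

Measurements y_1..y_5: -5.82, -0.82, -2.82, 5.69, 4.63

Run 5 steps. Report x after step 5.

step 1: x_pred=6.3204  r=-12.1404  x^+=3.4067  v^+=-3.2020  a^+=0.3386
step 2: x_pred=0.1177  r=-0.9377  x^+=-0.1073  v^+=-3.2338  a^+=0.2976
step 3: x_pred=-3.4554  r=0.6354  x^+=-3.3029  v^+=-2.6378  a^+=0.3254
step 4: x_pred=-5.9847  r=11.6747  x^+=-3.1828  v^+=2.7082  a^+=0.8364
step 5: x_pred=0.2660  r=4.3640  x^+=1.3133  v^+=5.4855  a^+=1.0274

x_post = 1.3133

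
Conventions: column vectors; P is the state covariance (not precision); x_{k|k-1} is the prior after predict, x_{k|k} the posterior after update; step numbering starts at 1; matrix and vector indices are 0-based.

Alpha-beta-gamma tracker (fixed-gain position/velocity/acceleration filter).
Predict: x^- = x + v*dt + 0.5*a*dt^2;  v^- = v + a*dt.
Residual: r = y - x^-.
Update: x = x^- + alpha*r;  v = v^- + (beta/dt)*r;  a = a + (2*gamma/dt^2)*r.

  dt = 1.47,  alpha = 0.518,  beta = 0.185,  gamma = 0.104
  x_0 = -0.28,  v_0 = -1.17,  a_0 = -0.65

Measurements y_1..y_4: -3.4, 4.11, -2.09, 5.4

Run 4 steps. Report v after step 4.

v_post = 0.7920

step 1: x_pred=-2.7022  r=-0.6978  x^+=-3.0637  v^+=-2.2133  a^+=-0.7172
step 2: x_pred=-7.0921  r=11.2021  x^+=-1.2894  v^+=-1.8578  a^+=0.3611
step 3: x_pred=-3.6302  r=1.5402  x^+=-2.8324  v^+=-1.1331  a^+=0.5094
step 4: x_pred=-3.9477  r=9.3477  x^+=0.8944  v^+=0.7920  a^+=1.4091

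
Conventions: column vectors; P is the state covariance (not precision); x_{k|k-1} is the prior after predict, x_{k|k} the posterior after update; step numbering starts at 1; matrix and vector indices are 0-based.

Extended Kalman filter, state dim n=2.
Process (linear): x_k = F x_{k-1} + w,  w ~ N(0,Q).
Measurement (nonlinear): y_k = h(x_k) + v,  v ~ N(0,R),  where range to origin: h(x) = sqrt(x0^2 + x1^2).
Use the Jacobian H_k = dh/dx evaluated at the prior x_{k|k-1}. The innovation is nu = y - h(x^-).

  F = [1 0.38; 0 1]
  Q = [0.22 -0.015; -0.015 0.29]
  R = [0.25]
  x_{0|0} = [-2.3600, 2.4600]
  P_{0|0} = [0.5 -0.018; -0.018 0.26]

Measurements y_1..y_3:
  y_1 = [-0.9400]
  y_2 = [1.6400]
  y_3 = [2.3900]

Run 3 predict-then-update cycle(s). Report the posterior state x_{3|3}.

step 1: x^-=[-1.4252, 2.4600]  P^-=[0.7439 0.0658; 0.0658 0.5500]  H_jac=[-0.5013 0.8653]  S=[0.7916]  K=[-0.3991; 0.5595]  nu=[-3.7830]  x^+=[0.0847, 0.3434]  P^+=[0.6178 0.2426; 0.2426 0.3022]
step 2: x^-=[0.2152, 0.3434]  P^-=[1.0658 0.3424; 0.3424 0.5922]  H_jac=[0.5310 0.8474]  S=[1.2839]  K=[0.6668; 0.5325]  nu=[1.2347]  x^+=[1.0385, 1.0009]  P^+=[0.4949 -0.1134; -0.1134 0.2282]
step 3: x^-=[1.4188, 1.0009]  P^-=[0.6617 -0.0417; -0.0417 0.5182]  H_jac=[0.8171 0.5764]  S=[0.8247]  K=[0.6265; 0.3208]  nu=[0.6537]  x^+=[1.8283, 1.2106]  P^+=[0.3380 -0.2075; -0.2075 0.4333]

x_post = [1.8283, 1.2106]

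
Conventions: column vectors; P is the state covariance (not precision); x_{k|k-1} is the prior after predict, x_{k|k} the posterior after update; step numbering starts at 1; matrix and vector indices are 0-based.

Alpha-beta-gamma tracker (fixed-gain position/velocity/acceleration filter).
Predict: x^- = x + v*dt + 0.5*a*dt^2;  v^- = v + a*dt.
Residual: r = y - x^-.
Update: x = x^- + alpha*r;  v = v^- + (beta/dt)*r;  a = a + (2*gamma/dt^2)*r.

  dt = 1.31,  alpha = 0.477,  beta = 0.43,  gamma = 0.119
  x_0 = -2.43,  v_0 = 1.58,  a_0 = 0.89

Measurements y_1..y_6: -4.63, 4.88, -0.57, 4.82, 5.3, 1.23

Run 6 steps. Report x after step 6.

x_post = 3.9812

step 1: x_pred=0.4035  r=-5.0335  x^+=-1.9975  v^+=1.0937  a^+=0.1919
step 2: x_pred=-0.4001  r=5.2801  x^+=2.1185  v^+=3.0783  a^+=0.9242
step 3: x_pred=6.9441  r=-7.5141  x^+=3.3599  v^+=1.8225  a^+=-0.1179
step 4: x_pred=5.6462  r=-0.8262  x^+=5.2521  v^+=1.3969  a^+=-0.2325
step 5: x_pred=6.8825  r=-1.5825  x^+=6.1277  v^+=0.5729  a^+=-0.4520
step 6: x_pred=6.4903  r=-5.2603  x^+=3.9812  v^+=-1.7459  a^+=-1.1815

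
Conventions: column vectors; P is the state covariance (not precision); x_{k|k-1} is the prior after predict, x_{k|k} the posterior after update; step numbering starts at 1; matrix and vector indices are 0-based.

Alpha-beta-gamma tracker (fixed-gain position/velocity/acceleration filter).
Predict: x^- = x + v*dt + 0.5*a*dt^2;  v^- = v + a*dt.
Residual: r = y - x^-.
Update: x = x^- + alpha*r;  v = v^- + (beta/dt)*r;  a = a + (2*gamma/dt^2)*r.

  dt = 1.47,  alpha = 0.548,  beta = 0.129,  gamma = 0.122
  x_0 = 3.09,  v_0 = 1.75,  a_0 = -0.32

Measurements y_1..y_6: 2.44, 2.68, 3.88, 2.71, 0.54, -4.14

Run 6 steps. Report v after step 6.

step 1: x_pred=5.3168  r=-2.8768  x^+=3.7403  v^+=1.0271  a^+=-0.6448
step 2: x_pred=4.5535  r=-1.8735  x^+=3.5268  v^+=-0.0852  a^+=-0.8564
step 3: x_pred=2.4764  r=1.4036  x^+=3.2456  v^+=-1.2209  a^+=-0.6979
step 4: x_pred=0.6969  r=2.0131  x^+=1.8001  v^+=-2.0701  a^+=-0.4706
step 5: x_pred=-1.7514  r=2.2914  x^+=-0.4957  v^+=-2.5607  a^+=-0.2118
step 6: x_pred=-4.4889  r=0.3489  x^+=-4.2977  v^+=-2.8415  a^+=-0.1724

v_post = -2.8415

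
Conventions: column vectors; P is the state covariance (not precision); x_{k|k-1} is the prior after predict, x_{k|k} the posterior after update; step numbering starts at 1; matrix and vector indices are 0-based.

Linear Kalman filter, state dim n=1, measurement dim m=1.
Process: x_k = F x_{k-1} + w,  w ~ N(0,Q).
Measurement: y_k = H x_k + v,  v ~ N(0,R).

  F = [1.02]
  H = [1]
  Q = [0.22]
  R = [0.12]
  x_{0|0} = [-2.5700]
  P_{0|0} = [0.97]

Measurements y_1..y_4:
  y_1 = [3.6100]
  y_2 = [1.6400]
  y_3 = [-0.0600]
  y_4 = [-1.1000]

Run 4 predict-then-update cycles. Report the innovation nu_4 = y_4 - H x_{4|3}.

innov = [-1.6429]

step 1: x^-=[-2.6214]  P^-=[1.2292]  S=[1.3492]  K=[0.9111]  nu=[6.2314]  x^+=[3.0558]  P^+=[0.1093]
step 2: x^-=[3.1169]  P^-=[0.3337]  S=[0.4537]  K=[0.7355]  nu=[-1.4769]  x^+=[2.0306]  P^+=[0.0883]
step 3: x^-=[2.0712]  P^-=[0.3118]  S=[0.4318]  K=[0.7221]  nu=[-2.1312]  x^+=[0.5322]  P^+=[0.0867]
step 4: x^-=[0.5429]  P^-=[0.3102]  S=[0.4302]  K=[0.7210]  nu=[-1.6429]  x^+=[-0.6417]  P^+=[0.0865]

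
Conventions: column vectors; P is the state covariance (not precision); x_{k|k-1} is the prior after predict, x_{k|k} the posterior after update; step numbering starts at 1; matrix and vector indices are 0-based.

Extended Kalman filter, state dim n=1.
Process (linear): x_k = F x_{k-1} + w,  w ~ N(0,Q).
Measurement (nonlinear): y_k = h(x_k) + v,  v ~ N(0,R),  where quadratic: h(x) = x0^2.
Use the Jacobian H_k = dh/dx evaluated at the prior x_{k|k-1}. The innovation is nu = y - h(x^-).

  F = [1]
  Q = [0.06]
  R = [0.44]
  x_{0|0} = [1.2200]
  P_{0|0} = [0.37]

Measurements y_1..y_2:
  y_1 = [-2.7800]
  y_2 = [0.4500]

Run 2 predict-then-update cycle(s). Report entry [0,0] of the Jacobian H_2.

step 1: x^-=[1.2200]  P^-=[0.4300]  H_jac=[2.4400]  S=[3.0000]  K=[0.3497]  nu=[-4.2684]  x^+=[-0.2728]  P^+=[0.0631]
step 2: x^-=[-0.2728]  P^-=[0.1231]  H_jac=[-0.5456]  S=[0.4766]  K=[-0.1409]  nu=[0.3756]  x^+=[-0.3257]  P^+=[0.1136]

H_jac[0,0] = -0.5456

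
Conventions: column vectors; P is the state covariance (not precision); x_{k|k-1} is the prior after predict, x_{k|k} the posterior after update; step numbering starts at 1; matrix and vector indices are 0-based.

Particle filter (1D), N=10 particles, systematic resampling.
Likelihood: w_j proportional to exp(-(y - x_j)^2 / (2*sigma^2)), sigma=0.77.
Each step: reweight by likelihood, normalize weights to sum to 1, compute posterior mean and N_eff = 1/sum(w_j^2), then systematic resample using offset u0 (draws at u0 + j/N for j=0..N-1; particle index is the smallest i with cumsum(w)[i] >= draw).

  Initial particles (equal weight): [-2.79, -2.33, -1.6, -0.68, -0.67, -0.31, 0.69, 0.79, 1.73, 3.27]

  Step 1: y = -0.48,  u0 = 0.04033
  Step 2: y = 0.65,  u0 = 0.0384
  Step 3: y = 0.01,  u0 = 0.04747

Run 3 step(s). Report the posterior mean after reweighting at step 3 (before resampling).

post_mean = -0.1447

step 1: w=[0.0028, 0.0142, 0.0887, 0.2470, 0.2478, 0.2493, 0.0805, 0.0655, 0.0042, 0.0000]  mean=-0.4797  Neff=4.9167  idx=[2, 3, 3, 3, 4, 4, 5, 5, 5, 7]
step 2: w=[0.0040, 0.0641, 0.0641, 0.0641, 0.0655, 0.0655, 0.1309, 0.1309, 0.1309, 0.2801]  mean=-0.1253  Neff=6.6327  idx=[1, 3, 4, 6, 6, 7, 8, 9, 9, 9]
step 3: w=[0.0895, 0.0895, 0.0905, 0.1226, 0.1226, 0.1226, 0.1226, 0.0800, 0.0800, 0.0800]  mean=-0.1447  Neff=9.6567  idx=[0, 1, 2, 3, 4, 5, 6, 6, 8, 9]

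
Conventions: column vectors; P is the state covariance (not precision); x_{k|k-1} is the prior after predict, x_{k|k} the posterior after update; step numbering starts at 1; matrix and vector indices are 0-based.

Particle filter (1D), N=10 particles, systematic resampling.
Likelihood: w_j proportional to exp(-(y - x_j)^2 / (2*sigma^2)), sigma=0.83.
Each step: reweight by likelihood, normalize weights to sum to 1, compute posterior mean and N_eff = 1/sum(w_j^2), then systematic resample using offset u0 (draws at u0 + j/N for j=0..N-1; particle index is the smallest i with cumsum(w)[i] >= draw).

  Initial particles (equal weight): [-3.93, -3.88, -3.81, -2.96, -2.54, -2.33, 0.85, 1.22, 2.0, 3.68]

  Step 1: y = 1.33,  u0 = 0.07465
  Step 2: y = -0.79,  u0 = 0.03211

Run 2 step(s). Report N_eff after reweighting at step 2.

step 1: w=[0.0000, 0.0000, 0.0000, 0.0000, 0.0000, 0.0000, 0.3282, 0.3846, 0.2801, 0.0070]  mean=1.3343  Neff=2.9927  idx=[6, 6, 6, 7, 7, 7, 7, 8, 8, 8]
step 2: w=[0.2186, 0.2186, 0.2186, 0.0820, 0.0820, 0.0820, 0.0820, 0.0054, 0.0054, 0.0054]  mean=0.9901  Neff=5.8718  idx=[0, 0, 1, 1, 1, 2, 2, 3, 5, 6]

N_eff = 5.8718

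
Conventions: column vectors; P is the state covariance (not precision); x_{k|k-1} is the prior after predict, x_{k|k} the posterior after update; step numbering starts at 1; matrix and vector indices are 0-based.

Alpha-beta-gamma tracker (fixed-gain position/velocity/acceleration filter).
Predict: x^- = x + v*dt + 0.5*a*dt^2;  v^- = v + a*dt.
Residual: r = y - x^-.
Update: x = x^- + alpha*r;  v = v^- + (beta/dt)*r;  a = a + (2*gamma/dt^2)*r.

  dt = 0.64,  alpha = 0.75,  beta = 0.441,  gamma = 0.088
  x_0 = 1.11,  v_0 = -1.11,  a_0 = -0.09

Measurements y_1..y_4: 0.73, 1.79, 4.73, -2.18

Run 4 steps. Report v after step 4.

step 1: x_pred=0.3812  r=0.3488  x^+=0.6428  v^+=-0.9272  a^+=0.0599
step 2: x_pred=0.0616  r=1.7284  x^+=1.3579  v^+=0.3021  a^+=0.8025
step 3: x_pred=1.7156  r=3.0144  x^+=3.9764  v^+=2.8928  a^+=2.0978
step 4: x_pred=6.2574  r=-8.4374  x^+=-0.0706  v^+=-1.5785  a^+=-1.5276

v_post = -1.5785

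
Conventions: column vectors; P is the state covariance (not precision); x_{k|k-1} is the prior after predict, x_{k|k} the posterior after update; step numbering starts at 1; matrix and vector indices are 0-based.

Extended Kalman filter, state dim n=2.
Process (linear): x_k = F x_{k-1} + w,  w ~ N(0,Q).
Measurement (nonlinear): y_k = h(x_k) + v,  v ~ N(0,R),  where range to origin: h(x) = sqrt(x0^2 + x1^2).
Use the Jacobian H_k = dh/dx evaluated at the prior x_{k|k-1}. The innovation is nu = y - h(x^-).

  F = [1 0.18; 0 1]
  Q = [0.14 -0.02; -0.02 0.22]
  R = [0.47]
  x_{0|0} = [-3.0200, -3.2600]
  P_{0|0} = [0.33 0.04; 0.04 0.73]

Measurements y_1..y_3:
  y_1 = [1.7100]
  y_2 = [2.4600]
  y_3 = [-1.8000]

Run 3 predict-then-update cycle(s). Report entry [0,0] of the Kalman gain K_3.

step 1: x^-=[-3.6068, -3.2600]  P^-=[0.5081 0.1514; 0.1514 0.9500]  H_jac=[-0.7419 -0.6705]  S=[1.3274]  K=[-0.3604; -0.5645]  nu=[-3.1517]  x^+=[-2.4708, -1.4808]  P^+=[0.3356 -0.1187; -0.1187 0.5270]
step 2: x^-=[-2.7374, -1.4808]  P^-=[0.4500 -0.0438; -0.0438 0.7470]  H_jac=[-0.8796 -0.4758]  S=[0.9505]  K=[-0.3944; -0.3334]  nu=[-0.6522]  x^+=[-2.4801, -1.2634]  P^+=[0.3021 -0.1688; -0.1688 0.6414]
step 3: x^-=[-2.7075, -1.2634]  P^-=[0.4021 -0.0734; -0.0734 0.8614]  H_jac=[-0.9062 -0.4228]  S=[0.8980]  K=[-0.3712; -0.3316]  nu=[-4.7878]  x^+=[-0.9302, 0.3241]  P^+=[0.2783 -0.1839; -0.1839 0.7626]

K[0,0] = -0.3712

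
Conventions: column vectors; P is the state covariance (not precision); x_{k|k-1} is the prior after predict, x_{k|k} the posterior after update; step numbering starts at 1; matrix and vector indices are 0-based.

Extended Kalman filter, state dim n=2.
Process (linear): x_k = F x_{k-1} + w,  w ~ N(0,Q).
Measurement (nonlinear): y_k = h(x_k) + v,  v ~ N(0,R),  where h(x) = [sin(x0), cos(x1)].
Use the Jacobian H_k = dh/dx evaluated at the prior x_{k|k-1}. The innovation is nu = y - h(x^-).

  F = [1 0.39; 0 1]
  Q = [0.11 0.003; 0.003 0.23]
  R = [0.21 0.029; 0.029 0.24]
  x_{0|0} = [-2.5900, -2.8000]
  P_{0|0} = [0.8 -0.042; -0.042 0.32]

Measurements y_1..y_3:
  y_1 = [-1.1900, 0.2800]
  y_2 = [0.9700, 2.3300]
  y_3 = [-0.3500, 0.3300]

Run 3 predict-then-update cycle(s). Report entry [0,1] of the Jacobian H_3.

step 1: x^-=[-3.6820, -2.8000]  P^-=[0.9259 0.0858; 0.0858 0.5500]  H_jac=[-0.8575 0.0000; 0.0000 0.3350]  S=[0.8908 0.0044; 0.0044 0.3017]  K=[-0.8918 0.1081; -0.0856 0.6119]  nu=[-1.7045, 1.2222]  x^+=[-2.0298, -1.9063]  P^+=[0.2147 0.0003; 0.0003 0.4310]
step 2: x^-=[-2.7732, -1.9063]  P^-=[0.3905 0.1713; 0.1713 0.6610]  H_jac=[-0.9329 0.0000; 0.0000 0.9443]  S=[0.5499 -0.1219; -0.1219 0.8293]  K=[-0.6401 0.1010; -0.1280 0.7337]  nu=[1.3301, 2.6592]  x^+=[-3.3562, -0.1253]  P^+=[0.1410 0.0060; 0.0060 0.1826]
step 3: x^-=[-3.4051, -0.1253]  P^-=[0.2834 0.0802; 0.0802 0.4126]  H_jac=[-0.9655 0.0000; 0.0000 0.1250]  S=[0.4742 0.0193; 0.0193 0.2464]  K=[-0.5806 0.0862; -0.1724 0.2228]  nu=[-0.6104, -0.6622]  x^+=[-3.1077, -0.1676]  P^+=[0.1237 0.0308; 0.0308 0.3877]

H_jac[0,1] = 0.0000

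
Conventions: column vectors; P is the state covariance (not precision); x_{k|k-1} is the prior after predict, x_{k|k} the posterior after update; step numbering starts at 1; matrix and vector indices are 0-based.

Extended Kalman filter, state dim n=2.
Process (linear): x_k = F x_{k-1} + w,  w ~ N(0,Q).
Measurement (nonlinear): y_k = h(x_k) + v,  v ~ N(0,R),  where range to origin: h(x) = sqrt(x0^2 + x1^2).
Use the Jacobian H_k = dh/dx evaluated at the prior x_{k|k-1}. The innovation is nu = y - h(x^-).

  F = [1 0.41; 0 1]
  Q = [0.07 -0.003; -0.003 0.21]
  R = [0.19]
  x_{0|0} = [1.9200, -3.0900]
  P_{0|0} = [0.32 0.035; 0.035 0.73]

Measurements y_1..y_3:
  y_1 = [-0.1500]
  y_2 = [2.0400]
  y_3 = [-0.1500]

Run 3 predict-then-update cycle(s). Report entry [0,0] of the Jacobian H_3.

step 1: x^-=[0.6531, -3.0900]  P^-=[0.5414 0.3313; 0.3313 0.9400]  H_jac=[0.2068 -0.9784]  S=[0.9789]  K=[-0.2168; -0.8695]  nu=[-3.3083]  x^+=[1.3702, -0.2134]  P^+=[0.4954 0.1468; 0.1468 0.1999]
step 2: x^-=[1.2827, -0.2134]  P^-=[0.7194 0.2258; 0.2258 0.4099]  H_jac=[0.9864 -0.1641]  S=[0.8280]  K=[0.8123; 0.1877]  nu=[0.7397]  x^+=[1.8836, -0.0745]  P^+=[0.1730 0.0995; 0.0995 0.3807]
step 3: x^-=[1.8530, -0.0745]  P^-=[0.3886 0.2526; 0.2526 0.5907]  H_jac=[0.9992 -0.0402]  S=[0.5586]  K=[0.6769; 0.4093]  nu=[-2.0045]  x^+=[0.4962, -0.8949]  P^+=[0.1326 0.0978; 0.0978 0.4971]

H_jac[0,0] = 0.9992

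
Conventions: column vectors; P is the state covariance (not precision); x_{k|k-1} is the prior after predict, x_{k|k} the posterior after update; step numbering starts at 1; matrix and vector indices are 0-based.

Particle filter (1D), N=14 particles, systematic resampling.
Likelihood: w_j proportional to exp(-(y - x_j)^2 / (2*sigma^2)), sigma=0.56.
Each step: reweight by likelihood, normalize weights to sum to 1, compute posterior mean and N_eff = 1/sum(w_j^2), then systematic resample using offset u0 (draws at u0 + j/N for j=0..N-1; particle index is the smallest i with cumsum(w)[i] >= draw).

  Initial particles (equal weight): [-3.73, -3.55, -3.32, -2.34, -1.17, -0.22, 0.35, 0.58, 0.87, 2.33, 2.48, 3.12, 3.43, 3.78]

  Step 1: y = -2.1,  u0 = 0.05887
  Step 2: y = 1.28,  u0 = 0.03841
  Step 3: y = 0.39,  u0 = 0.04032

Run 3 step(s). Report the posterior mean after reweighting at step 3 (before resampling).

post_mean = -1.1700

step 1: w=[0.0110, 0.0267, 0.0711, 0.6962, 0.1922, 0.0027, 0.0001, 0.0000, 0.0000, 0.0000, 0.0000, 0.0000, 0.0000, 0.0000]  mean=-2.2266  Neff=1.8958  idx=[2, 3, 3, 3, 3, 3, 3, 3, 3, 3, 3, 4, 4, 4]
step 2: w=[0.0000, 0.0000, 0.0000, 0.0000, 0.0000, 0.0000, 0.0000, 0.0000, 0.0000, 0.0000, 0.0000, 0.3333, 0.3333, 0.3333]  mean=-1.1700  Neff=3.0002  idx=[11, 11, 11, 11, 11, 12, 12, 12, 12, 13, 13, 13, 13, 13]
step 3: w=[0.0714, 0.0714, 0.0714, 0.0714, 0.0714, 0.0714, 0.0714, 0.0714, 0.0714, 0.0714, 0.0714, 0.0714, 0.0714, 0.0714]  mean=-1.1700  Neff=14.0000  idx=[0, 1, 2, 3, 4, 5, 6, 7, 8, 9, 10, 11, 12, 13]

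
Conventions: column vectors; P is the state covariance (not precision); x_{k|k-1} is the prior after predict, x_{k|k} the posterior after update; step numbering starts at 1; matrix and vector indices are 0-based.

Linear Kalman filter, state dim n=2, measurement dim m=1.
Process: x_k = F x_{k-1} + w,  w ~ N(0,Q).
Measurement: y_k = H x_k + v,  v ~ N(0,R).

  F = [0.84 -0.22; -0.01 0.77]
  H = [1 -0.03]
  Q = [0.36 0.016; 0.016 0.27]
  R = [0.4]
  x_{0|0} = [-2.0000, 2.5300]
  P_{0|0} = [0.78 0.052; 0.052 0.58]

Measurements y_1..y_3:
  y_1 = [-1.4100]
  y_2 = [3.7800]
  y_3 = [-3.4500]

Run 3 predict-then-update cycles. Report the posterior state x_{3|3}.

step 1: x^-=[-2.2366, 1.9681]  P^-=[0.9192 -0.0551; -0.0551 0.6132]  S=[1.3231]  K=[0.6960; -0.0555]  nu=[0.8856]  x^+=[-1.6202, 1.9189]  P^+=[0.2783 -0.0039; -0.0039 0.6091]
step 2: x^-=[-1.7831, 1.4938]  P^-=[0.5873 -0.0921; -0.0921 0.6312]  S=[0.9934]  K=[0.5940; -0.1117]  nu=[5.6079]  x^+=[1.5479, 0.8671]  P^+=[0.2368 -0.0261; -0.0261 0.6188]
step 3: x^-=[1.1095, 0.6522]  P^-=[0.5667 -0.1078; -0.1078 0.6373]  S=[0.9737]  K=[0.5853; -0.1303]  nu=[-4.5399]  x^+=[-1.5478, 1.2438]  P^+=[0.2331 -0.0335; -0.0335 0.6208]

x_post = [-1.5478, 1.2438]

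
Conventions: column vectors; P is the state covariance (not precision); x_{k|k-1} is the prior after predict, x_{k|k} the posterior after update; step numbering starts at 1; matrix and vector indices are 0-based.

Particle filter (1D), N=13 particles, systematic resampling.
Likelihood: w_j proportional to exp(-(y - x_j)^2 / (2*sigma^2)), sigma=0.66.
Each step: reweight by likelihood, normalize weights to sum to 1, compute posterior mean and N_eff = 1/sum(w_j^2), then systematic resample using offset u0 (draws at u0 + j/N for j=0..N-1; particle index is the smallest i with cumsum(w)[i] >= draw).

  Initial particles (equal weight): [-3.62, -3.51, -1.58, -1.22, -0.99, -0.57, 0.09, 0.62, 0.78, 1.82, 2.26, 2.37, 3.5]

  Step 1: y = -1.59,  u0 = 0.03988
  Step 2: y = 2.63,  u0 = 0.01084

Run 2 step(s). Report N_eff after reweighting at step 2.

N_eff = 2.2605

step 1: w=[0.0031, 0.0050, 0.3464, 0.2960, 0.2292, 0.1049, 0.0136, 0.0013, 0.0005, 0.0000, 0.0000, 0.0000, 0.0000]  mean=-1.2214  Neff=3.6851  idx=[2, 2, 2, 2, 2, 3, 3, 3, 4, 4, 4, 5, 5]
step 2: w=[0.0001, 0.0001, 0.0001, 0.0001, 0.0001, 0.0024, 0.0024, 0.0024, 0.0175, 0.0175, 0.0175, 0.4698, 0.4698]  mean=-0.5973  Neff=2.2605  idx=[8, 11, 11, 11, 11, 11, 11, 12, 12, 12, 12, 12, 12]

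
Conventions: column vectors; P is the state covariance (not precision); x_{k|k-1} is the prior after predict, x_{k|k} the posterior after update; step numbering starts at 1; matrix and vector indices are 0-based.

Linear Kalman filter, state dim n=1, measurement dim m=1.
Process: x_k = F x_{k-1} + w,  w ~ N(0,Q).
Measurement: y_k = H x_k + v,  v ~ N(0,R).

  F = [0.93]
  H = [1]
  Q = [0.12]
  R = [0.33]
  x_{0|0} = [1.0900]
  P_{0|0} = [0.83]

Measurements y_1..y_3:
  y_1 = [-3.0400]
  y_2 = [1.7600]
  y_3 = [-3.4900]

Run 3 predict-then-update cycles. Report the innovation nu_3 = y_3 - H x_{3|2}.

step 1: x^-=[1.0137]  P^-=[0.8379]  S=[1.1679]  K=[0.7174]  nu=[-4.0537]  x^+=[-1.8946]  P^+=[0.2368]
step 2: x^-=[-1.7619]  P^-=[0.3248]  S=[0.6548]  K=[0.4960]  nu=[3.5219]  x^+=[-0.0150]  P^+=[0.1637]
step 3: x^-=[-0.0140]  P^-=[0.2616]  S=[0.5916]  K=[0.4422]  nu=[-3.4760]  x^+=[-1.5509]  P^+=[0.1459]

innov = [-3.4760]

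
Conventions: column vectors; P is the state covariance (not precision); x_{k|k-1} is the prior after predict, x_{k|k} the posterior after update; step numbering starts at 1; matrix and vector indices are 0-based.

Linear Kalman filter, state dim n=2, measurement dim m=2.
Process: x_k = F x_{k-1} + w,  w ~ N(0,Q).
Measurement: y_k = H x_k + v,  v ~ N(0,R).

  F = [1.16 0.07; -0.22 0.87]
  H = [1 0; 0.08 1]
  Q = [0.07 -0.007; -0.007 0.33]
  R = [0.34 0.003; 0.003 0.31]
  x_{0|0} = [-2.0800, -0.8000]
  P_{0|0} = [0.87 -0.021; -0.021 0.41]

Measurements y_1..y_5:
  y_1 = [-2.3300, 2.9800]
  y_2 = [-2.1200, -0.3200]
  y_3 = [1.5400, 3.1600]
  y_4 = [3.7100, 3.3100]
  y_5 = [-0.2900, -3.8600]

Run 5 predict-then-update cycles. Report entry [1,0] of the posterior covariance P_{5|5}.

P_post[1,0] = -0.0182

step 1: x^-=[-2.4688, -0.2384]  P^-=[1.2393 -0.2249; -0.2249 0.6905]  S=[1.5793 -0.1228; -0.1228 0.9724]  K=[0.7823 -0.0306; -0.0895 0.6803]  nu=[0.1388, 3.4159]  x^+=[-2.4646, 2.0728]  P^+=[0.2659 -0.0284; -0.0284 0.2129]
step 2: x^-=[-2.7139, 2.3456]  P^-=[0.4242 -0.0901; -0.0901 0.5149]  S=[0.7642 -0.0532; -0.0532 0.8132]  K=[0.5528 -0.0329; -0.0748 0.6194]  nu=[0.5939, -2.4485]  x^+=[-2.3049, 0.7845]  P^+=[0.1879 -0.0236; -0.0236 0.1937]
step 3: x^-=[-2.6188, 1.1896]  P^-=[0.3199 -0.0666; -0.0666 0.4947]  S=[0.6599 -0.0380; -0.0380 0.7961]  K=[0.4831 -0.0284; -0.0657 0.6116]  nu=[4.1588, 2.1799]  x^+=[-0.6715, 2.2496]  P^+=[0.1642 -0.0205; -0.0205 0.1910]
step 4: x^-=[-0.6215, 2.1049]  P^-=[0.2885 -0.0576; -0.0576 0.4904]  S=[0.6285 -0.0316; -0.0316 0.7930]  K=[0.4578 -0.0254; -0.0611 0.6101]  nu=[4.3315, 1.2548]  x^+=[1.3296, 2.6060]  P^+=[0.1556 -0.0189; -0.0189 0.1905]
step 5: x^-=[1.7247, 1.9747]  P^-=[0.2772 -0.0539; -0.0539 0.4889]  S=[0.6172 -0.0287; -0.0287 0.7921]  K=[0.4480 -0.0238; -0.0590 0.6097]  nu=[-2.0147, -5.9727]  x^+=[0.9644, -1.5480]  P^+=[0.1523 -0.0182; -0.0182 0.1903]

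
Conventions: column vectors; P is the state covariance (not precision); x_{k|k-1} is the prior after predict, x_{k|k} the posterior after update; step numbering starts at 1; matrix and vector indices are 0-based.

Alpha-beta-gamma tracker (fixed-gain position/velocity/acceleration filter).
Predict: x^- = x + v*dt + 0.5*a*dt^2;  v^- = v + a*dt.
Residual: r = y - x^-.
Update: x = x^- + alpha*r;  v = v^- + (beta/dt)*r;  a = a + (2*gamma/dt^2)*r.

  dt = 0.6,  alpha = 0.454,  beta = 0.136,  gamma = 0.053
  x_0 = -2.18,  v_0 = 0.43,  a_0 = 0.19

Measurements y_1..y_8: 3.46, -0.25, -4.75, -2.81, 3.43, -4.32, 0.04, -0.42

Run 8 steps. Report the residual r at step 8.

resid = 2.1315

step 1: x_pred=-1.8878  r=5.3478  x^+=0.5401  v^+=1.7562  a^+=1.7646
step 2: x_pred=1.9114  r=-2.1614  x^+=0.9301  v^+=2.3250  a^+=1.1282
step 3: x_pred=2.5282  r=-7.2782  x^+=-0.7761  v^+=1.3522  a^+=-1.0148
step 4: x_pred=-0.1474  r=-2.6626  x^+=-1.3562  v^+=0.1398  a^+=-1.7988
step 5: x_pred=-1.5961  r=5.0261  x^+=0.6857  v^+=0.1998  a^+=-0.3189
step 6: x_pred=0.7482  r=-5.0682  x^+=-1.5528  v^+=-1.1404  a^+=-1.8112
step 7: x_pred=-2.5630  r=2.6030  x^+=-1.3812  v^+=-1.6371  a^+=-1.0448
step 8: x_pred=-2.5515  r=2.1315  x^+=-1.5838  v^+=-1.7808  a^+=-0.4171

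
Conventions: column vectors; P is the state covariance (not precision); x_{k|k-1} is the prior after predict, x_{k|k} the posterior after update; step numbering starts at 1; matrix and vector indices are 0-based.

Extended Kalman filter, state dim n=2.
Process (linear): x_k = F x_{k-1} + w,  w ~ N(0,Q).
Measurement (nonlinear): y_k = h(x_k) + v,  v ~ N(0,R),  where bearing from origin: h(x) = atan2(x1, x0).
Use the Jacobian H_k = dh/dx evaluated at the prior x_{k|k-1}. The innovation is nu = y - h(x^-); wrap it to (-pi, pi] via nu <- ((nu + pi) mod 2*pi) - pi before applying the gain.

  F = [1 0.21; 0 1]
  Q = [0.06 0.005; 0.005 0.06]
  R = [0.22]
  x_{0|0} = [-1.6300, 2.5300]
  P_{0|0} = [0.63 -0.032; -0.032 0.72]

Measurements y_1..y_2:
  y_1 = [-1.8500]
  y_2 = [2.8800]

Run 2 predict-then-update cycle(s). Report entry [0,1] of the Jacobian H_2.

H_jac[0,1] = -0.2933

step 1: x^-=[-1.0987, 2.5300]  P^-=[0.7083 0.1242; 0.1242 0.7800]  H_jac=[-0.3325 -0.1444]  S=[0.3265]  K=[-0.7763; -0.4715]  nu=[2.4527]  x^+=[-3.0027, 1.3736]  P^+=[0.5115 0.0047; 0.0047 0.7074]
step 2: x^-=[-2.7143, 1.3736]  P^-=[0.6047 0.1583; 0.1583 0.7674]  H_jac=[-0.1484 -0.2933]  S=[0.3131]  K=[-0.4349; -0.7939]  nu=[0.2069]  x^+=[-2.8042, 1.2094]  P^+=[0.5455 0.0501; 0.0501 0.5701]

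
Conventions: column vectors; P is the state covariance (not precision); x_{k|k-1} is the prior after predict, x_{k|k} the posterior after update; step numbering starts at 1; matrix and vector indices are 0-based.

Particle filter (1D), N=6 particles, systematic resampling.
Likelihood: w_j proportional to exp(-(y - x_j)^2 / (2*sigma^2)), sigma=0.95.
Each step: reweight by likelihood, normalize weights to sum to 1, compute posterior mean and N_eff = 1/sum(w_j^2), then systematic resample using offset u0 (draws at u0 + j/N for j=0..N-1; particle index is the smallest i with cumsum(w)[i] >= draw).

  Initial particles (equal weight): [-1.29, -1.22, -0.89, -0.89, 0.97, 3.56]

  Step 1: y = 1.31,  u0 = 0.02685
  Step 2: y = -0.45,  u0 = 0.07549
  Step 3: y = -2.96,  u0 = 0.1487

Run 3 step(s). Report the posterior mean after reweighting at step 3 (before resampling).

post_mean = -1.2155

step 1: w=[0.0199, 0.0243, 0.0576, 0.0576, 0.7896, 0.0510]  mean=0.7894  Neff=1.5780  idx=[1, 4, 4, 4, 4, 4]
step 2: w=[0.3056, 0.1389, 0.1389, 0.1389, 0.1389, 0.1389]  mean=0.3007  Neff=5.2679  idx=[0, 0, 1, 2, 4, 5]
step 3: w=[0.4990, 0.4990, 0.0005, 0.0005, 0.0005, 0.0005]  mean=-1.2155  Neff=2.0082  idx=[0, 0, 0, 1, 1, 1]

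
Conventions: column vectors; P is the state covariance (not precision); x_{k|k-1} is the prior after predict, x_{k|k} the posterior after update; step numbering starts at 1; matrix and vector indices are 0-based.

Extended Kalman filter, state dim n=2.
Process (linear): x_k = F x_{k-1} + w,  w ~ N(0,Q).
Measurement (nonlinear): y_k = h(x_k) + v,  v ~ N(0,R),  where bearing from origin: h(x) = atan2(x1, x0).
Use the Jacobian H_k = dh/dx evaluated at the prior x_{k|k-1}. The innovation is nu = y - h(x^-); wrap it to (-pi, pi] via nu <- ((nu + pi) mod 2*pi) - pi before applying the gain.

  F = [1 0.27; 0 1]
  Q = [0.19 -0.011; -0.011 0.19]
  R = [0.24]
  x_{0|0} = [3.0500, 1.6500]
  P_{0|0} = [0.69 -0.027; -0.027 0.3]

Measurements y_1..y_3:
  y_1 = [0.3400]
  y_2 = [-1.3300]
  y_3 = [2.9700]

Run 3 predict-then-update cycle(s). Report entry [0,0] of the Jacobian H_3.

H_jac[0,0] = -0.0392

step 1: x^-=[3.4955, 1.6500]  P^-=[0.8873 0.0430; 0.0430 0.4900]  H_jac=[-0.1104 0.2340]  S=[0.2754]  K=[-0.3192; 0.3990]  nu=[-0.1010]  x^+=[3.5278, 1.6097]  P^+=[0.8592 0.0781; 0.0781 0.4462]
step 2: x^-=[3.9624, 1.6097]  P^-=[1.1239 0.1875; 0.1875 0.6362]  H_jac=[-0.0880 0.2166]  S=[0.2714]  K=[-0.2147; 0.4469]  nu=[-1.7159]  x^+=[4.3308, 0.8428]  P^+=[1.1114 0.2136; 0.2136 0.5819]
step 3: x^-=[4.5584, 0.8428]  P^-=[1.4592 0.3597; 0.3597 0.7719]  H_jac=[-0.0392 0.2121]  S=[0.2710]  K=[0.0704; 0.5522]  nu=[2.7872]  x^+=[4.7546, 2.3818]  P^+=[1.4578 0.3492; 0.3492 0.6893]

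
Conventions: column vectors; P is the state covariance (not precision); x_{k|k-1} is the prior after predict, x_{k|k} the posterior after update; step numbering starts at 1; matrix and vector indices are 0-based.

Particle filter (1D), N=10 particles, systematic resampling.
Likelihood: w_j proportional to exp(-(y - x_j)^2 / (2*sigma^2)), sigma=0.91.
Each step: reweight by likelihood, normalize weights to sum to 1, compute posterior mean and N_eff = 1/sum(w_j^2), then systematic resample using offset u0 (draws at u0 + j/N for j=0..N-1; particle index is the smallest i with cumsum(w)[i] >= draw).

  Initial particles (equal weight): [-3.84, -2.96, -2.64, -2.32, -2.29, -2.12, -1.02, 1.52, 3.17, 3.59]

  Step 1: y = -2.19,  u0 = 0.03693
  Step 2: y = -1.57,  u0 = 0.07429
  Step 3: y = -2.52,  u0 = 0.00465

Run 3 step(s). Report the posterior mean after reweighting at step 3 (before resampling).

step 1: w=[0.0372, 0.1345, 0.1703, 0.1905, 0.1913, 0.1919, 0.0842, 0.0000, 0.0000, 0.0000]  mean=-2.3634  Neff=6.0499  idx=[0, 1, 2, 2, 3, 4, 4, 5, 5, 6]
step 2: w=[0.0074, 0.0516, 0.0831, 0.0831, 0.1181, 0.1212, 0.1212, 0.1381, 0.1381, 0.1381]  mean=-2.1754  Neff=8.5413  idx=[2, 3, 4, 5, 6, 6, 7, 8, 9, 9]
step 3: w=[0.1210, 0.1210, 0.1191, 0.1182, 0.1182, 0.1182, 0.1108, 0.1108, 0.0314, 0.0314]  mean=-2.2609  Neff=8.9371  idx=[0, 0, 1, 2, 3, 4, 5, 5, 6, 7]

post_mean = -2.2609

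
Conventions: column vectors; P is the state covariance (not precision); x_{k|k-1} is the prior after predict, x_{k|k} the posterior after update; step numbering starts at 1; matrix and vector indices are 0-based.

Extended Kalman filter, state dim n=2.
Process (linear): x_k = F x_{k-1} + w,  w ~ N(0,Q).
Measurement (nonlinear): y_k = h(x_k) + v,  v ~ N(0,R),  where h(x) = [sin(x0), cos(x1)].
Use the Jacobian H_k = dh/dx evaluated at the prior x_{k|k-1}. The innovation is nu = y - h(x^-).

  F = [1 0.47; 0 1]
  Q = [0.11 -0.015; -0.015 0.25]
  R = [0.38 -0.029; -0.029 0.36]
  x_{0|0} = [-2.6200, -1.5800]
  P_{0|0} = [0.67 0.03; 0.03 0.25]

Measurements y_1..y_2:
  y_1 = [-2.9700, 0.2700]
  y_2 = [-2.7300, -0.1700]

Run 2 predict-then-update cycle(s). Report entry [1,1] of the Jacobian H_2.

step 1: x^-=[-3.3626, -1.5800]  P^-=[0.8634 0.1325; 0.1325 0.5000]  H_jac=[-0.9757 0.0000; 0.0000 1.0000]  S=[1.2019 -0.1583; -0.1583 0.8600]  K=[-0.6975 0.0257; -0.0318 0.5756]  nu=[-3.1892, 0.2792]  x^+=[-1.1309, -1.3180]  P^+=[0.2724 0.0295; 0.0295 0.2081]
step 2: x^-=[-1.7504, -1.3180]  P^-=[0.4561 0.1123; 0.1123 0.4581]  H_jac=[-0.1786 0.0000; 0.0000 0.9682]  S=[0.3946 -0.0484; -0.0484 0.7895]  K=[-0.1910 0.1260; 0.0183 0.5630]  nu=[-1.7461, -0.4201]  x^+=[-1.4698, -1.5864]  P^+=[0.4268 0.0526; 0.0526 0.2088]

H_jac[1,1] = 0.9682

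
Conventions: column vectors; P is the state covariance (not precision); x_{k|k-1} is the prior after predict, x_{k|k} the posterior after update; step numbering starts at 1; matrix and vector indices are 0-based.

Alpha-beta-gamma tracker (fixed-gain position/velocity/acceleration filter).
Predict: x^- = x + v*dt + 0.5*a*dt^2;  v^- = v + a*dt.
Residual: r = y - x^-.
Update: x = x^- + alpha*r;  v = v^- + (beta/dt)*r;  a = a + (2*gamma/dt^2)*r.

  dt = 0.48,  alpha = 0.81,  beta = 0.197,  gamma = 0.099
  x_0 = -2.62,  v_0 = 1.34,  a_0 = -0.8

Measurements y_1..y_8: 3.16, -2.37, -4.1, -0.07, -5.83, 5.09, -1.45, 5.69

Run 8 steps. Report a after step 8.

step 1: x_pred=-2.0690  r=5.2290  x^+=2.1665  v^+=3.1021  a^+=3.6936
step 2: x_pred=4.0810  r=-6.4510  x^+=-1.1443  v^+=2.2274  a^+=-1.8502
step 3: x_pred=-0.2883  r=-3.8117  x^+=-3.3758  v^+=-0.2251  a^+=-5.1259
step 4: x_pred=-4.0743  r=4.0043  x^+=-0.8308  v^+=-1.0420  a^+=-1.6847
step 5: x_pred=-1.5251  r=-4.3049  x^+=-5.0121  v^+=-3.6175  a^+=-5.3842
step 6: x_pred=-7.3687  r=12.4587  x^+=2.7228  v^+=-1.0886  a^+=5.3225
step 7: x_pred=2.8134  r=-4.2634  x^+=-0.6399  v^+=-0.2836  a^+=1.6586
step 8: x_pred=-0.5850  r=6.2750  x^+=4.4977  v^+=3.0879  a^+=7.0512

a_post = 7.0512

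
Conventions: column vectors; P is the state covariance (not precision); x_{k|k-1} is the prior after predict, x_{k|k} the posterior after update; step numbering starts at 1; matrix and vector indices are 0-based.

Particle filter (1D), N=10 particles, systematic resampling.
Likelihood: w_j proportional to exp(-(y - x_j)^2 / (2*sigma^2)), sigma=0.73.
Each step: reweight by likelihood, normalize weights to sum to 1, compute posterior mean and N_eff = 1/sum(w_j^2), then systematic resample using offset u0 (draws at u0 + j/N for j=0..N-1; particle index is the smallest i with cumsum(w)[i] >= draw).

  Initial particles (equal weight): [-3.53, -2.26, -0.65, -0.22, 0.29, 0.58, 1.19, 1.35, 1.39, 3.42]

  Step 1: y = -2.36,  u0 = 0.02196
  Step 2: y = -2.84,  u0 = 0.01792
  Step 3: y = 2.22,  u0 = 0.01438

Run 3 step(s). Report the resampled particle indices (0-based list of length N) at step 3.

step 1: w=[0.2055, 0.7354, 0.0478, 0.0101, 0.0010, 0.0002, 0.0000, 0.0000, 0.0000, 0.0000]  mean=-2.4202  Neff=1.7082  idx=[0, 0, 1, 1, 1, 1, 1, 1, 1, 1]
step 2: w=[0.0899, 0.0899, 0.1025, 0.1025, 0.1025, 0.1025, 0.1025, 0.1025, 0.1025, 0.1025]  mean=-2.4884  Neff=9.9747  idx=[0, 1, 2, 3, 4, 5, 6, 7, 8, 9]
step 3: w=[0.0000, 0.0000, 0.1250, 0.1250, 0.1250, 0.1250, 0.1250, 0.1250, 0.1250, 0.1250]  mean=-2.2600  Neff=8.0000  idx=[2, 2, 3, 4, 5, 6, 6, 7, 8, 9]

resampled_idx = [2, 2, 3, 4, 5, 6, 6, 7, 8, 9]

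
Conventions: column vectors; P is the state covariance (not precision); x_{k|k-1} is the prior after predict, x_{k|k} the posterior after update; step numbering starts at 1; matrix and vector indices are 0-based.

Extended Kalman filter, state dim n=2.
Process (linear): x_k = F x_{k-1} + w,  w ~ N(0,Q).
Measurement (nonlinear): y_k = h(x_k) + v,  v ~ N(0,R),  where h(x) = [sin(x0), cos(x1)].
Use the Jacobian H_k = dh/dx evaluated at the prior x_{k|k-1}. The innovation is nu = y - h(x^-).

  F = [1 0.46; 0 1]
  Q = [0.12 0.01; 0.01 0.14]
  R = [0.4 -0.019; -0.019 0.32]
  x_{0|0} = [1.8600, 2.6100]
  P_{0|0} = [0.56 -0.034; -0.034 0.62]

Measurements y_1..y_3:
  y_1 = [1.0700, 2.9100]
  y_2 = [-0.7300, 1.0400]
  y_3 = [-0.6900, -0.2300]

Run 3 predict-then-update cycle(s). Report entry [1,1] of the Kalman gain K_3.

step 1: x^-=[3.0606, 2.6100]  P^-=[0.7799 0.2612; 0.2612 0.7600]  H_jac=[-0.9967 0.0000; 0.0000 -0.5069]  S=[1.1748 0.1130; 0.1130 0.5153]  K=[-0.6507 -0.1143; -0.1529 -0.7141]  nu=[0.9891, 3.7720]  x^+=[1.9859, -0.2349]  P^+=[0.2590 0.0478; 0.0478 0.4451]
step 2: x^-=[1.8778, -0.2349]  P^-=[0.5171 0.2625; 0.2625 0.5851]  H_jac=[-0.3022 0.0000; 0.0000 0.2327]  S=[0.4472 -0.0375; -0.0375 0.3517]  K=[-0.3379 0.1377; -0.1463 0.3716]  nu=[-1.6832, 0.0675]  x^+=[2.4559, 0.0364]  P^+=[0.4559 0.2169; 0.2169 0.5229]
step 3: x^-=[2.4726, 0.0364]  P^-=[0.8861 0.4675; 0.4675 0.6629]  H_jac=[-0.7844 0.0000; 0.0000 -0.0363]  S=[0.9452 -0.0057; -0.0057 0.3209]  K=[-0.7357 -0.0660; -0.3884 -0.0819]  nu=[-1.3102, -1.2293]  x^+=[3.5176, 0.6460]  P^+=[0.3736 0.1961; 0.1961 0.5185]

K[1,1] = -0.0819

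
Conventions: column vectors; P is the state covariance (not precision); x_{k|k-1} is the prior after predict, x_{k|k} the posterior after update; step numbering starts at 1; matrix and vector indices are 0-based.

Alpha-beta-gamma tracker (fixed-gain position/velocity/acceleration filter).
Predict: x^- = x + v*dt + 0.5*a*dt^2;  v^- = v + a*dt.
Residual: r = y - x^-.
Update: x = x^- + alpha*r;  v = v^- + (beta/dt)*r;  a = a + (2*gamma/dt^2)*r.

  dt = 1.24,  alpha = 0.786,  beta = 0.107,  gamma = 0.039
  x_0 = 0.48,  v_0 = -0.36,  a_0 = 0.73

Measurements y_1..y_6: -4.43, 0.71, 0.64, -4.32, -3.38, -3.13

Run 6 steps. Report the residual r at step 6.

step 1: x_pred=0.5948  r=-5.0248  x^+=-3.3547  v^+=0.1116  a^+=0.4751
step 2: x_pred=-2.8510  r=3.5610  x^+=-0.0521  v^+=1.0080  a^+=0.6557
step 3: x_pred=1.7020  r=-1.0620  x^+=0.8673  v^+=1.7295  a^+=0.6019
step 4: x_pred=3.4746  r=-7.7946  x^+=-2.6520  v^+=1.8032  a^+=0.2065
step 5: x_pred=-0.2572  r=-3.1228  x^+=-2.7117  v^+=1.7898  a^+=0.0481
step 6: x_pred=-0.4555  r=-2.6745  x^+=-2.5577  v^+=1.6186  a^+=-0.0876

resid = -2.6745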